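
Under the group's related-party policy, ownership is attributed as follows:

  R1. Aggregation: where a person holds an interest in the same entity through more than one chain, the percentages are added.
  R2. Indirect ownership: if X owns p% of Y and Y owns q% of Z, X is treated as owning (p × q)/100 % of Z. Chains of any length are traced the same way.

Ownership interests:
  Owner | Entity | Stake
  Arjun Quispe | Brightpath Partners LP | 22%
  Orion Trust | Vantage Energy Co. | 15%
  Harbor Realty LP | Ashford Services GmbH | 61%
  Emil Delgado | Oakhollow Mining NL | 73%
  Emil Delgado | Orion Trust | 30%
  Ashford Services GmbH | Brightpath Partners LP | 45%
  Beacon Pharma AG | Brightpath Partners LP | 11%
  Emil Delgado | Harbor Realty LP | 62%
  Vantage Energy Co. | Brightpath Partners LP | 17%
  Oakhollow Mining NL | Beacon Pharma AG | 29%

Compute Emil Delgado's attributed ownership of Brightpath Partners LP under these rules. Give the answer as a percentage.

Chain via Harbor Realty LP → Ashford Services GmbH (R2): 62% × 61% × 45% = 17.019% of Brightpath Partners LP.
Chain via Orion Trust → Vantage Energy Co. (R2): 30% × 15% × 17% = 0.765% of Brightpath Partners LP.
Chain via Oakhollow Mining NL → Beacon Pharma AG (R2): 73% × 29% × 11% = 2.3287% of Brightpath Partners LP.
Aggregating (R1): 17.019% + 0.765% + 2.3287% = 20.1127%.

20.1127%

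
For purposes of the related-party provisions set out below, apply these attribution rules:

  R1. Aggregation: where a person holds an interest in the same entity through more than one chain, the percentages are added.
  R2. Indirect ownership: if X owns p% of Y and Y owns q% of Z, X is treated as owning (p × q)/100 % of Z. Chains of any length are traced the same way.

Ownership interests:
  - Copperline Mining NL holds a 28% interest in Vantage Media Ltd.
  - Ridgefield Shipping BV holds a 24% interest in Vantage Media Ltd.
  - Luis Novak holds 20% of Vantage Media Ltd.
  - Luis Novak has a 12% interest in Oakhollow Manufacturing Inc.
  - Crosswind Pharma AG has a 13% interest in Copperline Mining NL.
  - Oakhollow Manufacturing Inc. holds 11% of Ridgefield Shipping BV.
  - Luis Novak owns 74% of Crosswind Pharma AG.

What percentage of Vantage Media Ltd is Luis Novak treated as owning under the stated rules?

23.0104%

Chain via Crosswind Pharma AG → Copperline Mining NL (R2): 74% × 13% × 28% = 2.6936% of Vantage Media Ltd.
Chain via Oakhollow Manufacturing Inc. → Ridgefield Shipping BV (R2): 12% × 11% × 24% = 0.3168% of Vantage Media Ltd.
Direct interest in Vantage Media Ltd: 20%.
Aggregating (R1): 2.6936% + 0.3168% + 20% = 23.0104%.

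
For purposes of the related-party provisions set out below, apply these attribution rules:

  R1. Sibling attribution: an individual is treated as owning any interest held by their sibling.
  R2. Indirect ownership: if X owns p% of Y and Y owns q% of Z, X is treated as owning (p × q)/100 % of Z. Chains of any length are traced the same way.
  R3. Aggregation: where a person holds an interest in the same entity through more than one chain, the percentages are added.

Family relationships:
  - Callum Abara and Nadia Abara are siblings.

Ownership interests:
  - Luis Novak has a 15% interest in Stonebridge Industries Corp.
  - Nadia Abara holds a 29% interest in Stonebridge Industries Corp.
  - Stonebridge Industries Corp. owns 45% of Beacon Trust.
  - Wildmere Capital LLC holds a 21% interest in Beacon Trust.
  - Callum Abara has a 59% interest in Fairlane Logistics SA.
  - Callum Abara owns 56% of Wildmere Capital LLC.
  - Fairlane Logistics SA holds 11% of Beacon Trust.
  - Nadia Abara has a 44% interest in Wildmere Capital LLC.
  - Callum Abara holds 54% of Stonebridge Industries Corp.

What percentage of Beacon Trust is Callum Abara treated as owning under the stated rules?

By sibling attribution (R1), Callum Abara is treated as also owning Nadia Abara's interest in Stonebridge Industries Corp, giving 54% + 29% = 83%.
By sibling attribution (R1), Callum Abara is treated as also owning Nadia Abara's interest in Wildmere Capital LLC, giving 56% + 44% = 100%.
Chain via Stonebridge Industries Corp. (R2): 83% × 45% = 37.35% of Beacon Trust.
Chain via Fairlane Logistics SA (R2): 59% × 11% = 6.49% of Beacon Trust.
Chain via Wildmere Capital LLC (R2): 100% × 21% = 21% of Beacon Trust.
Aggregating (R3): 37.35% + 6.49% + 21% = 64.84%.

64.84%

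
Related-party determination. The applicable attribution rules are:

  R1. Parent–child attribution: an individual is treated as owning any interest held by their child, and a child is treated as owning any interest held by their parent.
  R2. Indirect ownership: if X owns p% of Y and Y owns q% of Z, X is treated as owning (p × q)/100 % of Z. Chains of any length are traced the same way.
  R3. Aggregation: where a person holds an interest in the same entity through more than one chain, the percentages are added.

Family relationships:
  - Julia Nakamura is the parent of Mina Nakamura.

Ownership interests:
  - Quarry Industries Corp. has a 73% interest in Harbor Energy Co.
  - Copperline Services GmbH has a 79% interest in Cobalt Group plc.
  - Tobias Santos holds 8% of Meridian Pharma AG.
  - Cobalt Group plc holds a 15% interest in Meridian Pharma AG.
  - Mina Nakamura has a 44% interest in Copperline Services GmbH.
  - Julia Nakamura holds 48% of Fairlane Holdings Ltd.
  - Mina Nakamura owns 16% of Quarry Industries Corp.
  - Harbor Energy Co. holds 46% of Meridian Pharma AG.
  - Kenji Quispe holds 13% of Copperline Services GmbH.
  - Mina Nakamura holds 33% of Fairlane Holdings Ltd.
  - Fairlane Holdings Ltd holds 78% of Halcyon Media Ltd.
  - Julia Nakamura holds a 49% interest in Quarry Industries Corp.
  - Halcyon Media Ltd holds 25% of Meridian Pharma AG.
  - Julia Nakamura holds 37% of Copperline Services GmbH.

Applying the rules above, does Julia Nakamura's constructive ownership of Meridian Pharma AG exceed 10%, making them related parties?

By parent–child attribution (R1), Julia Nakamura is treated as also owning Mina Nakamura's interest in Quarry Industries Corp, giving 49% + 16% = 65%.
By parent–child attribution (R1), Julia Nakamura is treated as also owning Mina Nakamura's interest in Fairlane Holdings Ltd, giving 48% + 33% = 81%.
By parent–child attribution (R1), Julia Nakamura is treated as also owning Mina Nakamura's interest in Copperline Services GmbH, giving 37% + 44% = 81%.
Chain via Quarry Industries Corp. → Harbor Energy Co. (R2): 65% × 73% × 46% = 21.827% of Meridian Pharma AG.
Chain via Fairlane Holdings Ltd → Halcyon Media Ltd (R2): 81% × 78% × 25% = 15.795% of Meridian Pharma AG.
Chain via Copperline Services GmbH → Cobalt Group plc (R2): 81% × 79% × 15% = 9.5985% of Meridian Pharma AG.
Aggregating (R3): 21.827% + 15.795% + 9.5985% = 47.2205%.
47.2205% exceeds the 10% threshold, so Julia is a related party to Meridian Pharma AG.

Yes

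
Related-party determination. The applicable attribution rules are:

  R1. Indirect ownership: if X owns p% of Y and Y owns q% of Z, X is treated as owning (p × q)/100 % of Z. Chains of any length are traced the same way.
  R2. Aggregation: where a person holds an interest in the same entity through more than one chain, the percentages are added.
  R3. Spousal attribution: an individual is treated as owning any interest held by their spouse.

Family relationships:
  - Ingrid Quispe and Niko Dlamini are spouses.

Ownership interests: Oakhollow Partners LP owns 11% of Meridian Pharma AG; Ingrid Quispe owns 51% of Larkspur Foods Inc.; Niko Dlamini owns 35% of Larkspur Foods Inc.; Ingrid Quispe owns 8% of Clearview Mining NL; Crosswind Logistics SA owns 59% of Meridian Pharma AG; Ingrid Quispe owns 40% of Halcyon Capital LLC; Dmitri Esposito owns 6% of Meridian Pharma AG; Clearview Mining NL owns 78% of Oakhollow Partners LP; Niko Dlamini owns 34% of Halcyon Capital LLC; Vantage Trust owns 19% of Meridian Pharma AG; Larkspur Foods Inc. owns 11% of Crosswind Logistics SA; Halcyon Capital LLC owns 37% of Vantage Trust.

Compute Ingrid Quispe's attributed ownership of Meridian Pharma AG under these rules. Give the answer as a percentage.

By spousal attribution (R3), Ingrid Quispe is treated as also owning Niko Dlamini's interest in Halcyon Capital LLC, giving 40% + 34% = 74%.
By spousal attribution (R3), Ingrid Quispe is treated as also owning Niko Dlamini's interest in Larkspur Foods Inc, giving 51% + 35% = 86%.
Chain via Clearview Mining NL → Oakhollow Partners LP (R1): 8% × 78% × 11% = 0.6864% of Meridian Pharma AG.
Chain via Halcyon Capital LLC → Vantage Trust (R1): 74% × 37% × 19% = 5.2022% of Meridian Pharma AG.
Chain via Larkspur Foods Inc. → Crosswind Logistics SA (R1): 86% × 11% × 59% = 5.5814% of Meridian Pharma AG.
Aggregating (R2): 0.6864% + 5.2022% + 5.5814% = 11.47%.

11.47%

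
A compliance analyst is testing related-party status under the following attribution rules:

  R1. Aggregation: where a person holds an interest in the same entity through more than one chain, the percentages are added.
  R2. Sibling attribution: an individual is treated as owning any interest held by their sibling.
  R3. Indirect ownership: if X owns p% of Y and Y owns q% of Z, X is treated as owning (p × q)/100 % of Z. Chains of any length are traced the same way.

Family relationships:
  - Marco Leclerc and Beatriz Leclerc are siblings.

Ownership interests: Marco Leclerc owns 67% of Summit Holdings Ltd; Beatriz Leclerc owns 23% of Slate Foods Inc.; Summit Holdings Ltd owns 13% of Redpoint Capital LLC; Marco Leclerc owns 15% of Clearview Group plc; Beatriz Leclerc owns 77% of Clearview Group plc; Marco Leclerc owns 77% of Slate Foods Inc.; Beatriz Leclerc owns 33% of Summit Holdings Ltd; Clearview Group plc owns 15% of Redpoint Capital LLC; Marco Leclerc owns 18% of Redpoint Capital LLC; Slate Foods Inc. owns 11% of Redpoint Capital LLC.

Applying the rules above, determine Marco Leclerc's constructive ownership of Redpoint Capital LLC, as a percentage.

55.8%

By sibling attribution (R2), Marco Leclerc is treated as also owning Beatriz Leclerc's interest in Clearview Group plc, giving 15% + 77% = 92%.
By sibling attribution (R2), Marco Leclerc is treated as also owning Beatriz Leclerc's interest in Slate Foods Inc, giving 77% + 23% = 100%.
By sibling attribution (R2), Marco Leclerc is treated as also owning Beatriz Leclerc's interest in Summit Holdings Ltd, giving 67% + 33% = 100%.
Chain via Clearview Group plc (R3): 92% × 15% = 13.8% of Redpoint Capital LLC.
Chain via Slate Foods Inc. (R3): 100% × 11% = 11% of Redpoint Capital LLC.
Chain via Summit Holdings Ltd (R3): 100% × 13% = 13% of Redpoint Capital LLC.
Direct interest in Redpoint Capital LLC: 18%.
Aggregating (R1): 13.8% + 11% + 13% + 18% = 55.8%.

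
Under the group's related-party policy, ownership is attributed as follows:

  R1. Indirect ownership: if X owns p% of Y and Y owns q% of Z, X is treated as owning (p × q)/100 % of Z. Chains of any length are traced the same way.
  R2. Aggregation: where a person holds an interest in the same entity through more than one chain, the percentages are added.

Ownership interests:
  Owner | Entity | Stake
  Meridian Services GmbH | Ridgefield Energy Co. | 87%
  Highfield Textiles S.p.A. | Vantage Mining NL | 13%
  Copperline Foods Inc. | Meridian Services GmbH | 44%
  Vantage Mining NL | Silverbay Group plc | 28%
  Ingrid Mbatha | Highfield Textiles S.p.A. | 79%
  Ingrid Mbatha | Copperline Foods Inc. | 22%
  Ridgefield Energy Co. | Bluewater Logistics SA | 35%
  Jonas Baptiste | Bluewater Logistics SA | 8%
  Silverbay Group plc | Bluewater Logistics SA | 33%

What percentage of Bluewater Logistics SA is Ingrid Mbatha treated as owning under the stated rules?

Chain via Highfield Textiles S.p.A. → Vantage Mining NL → Silverbay Group plc (R1): 79% × 13% × 28% × 33% = 0.948948% of Bluewater Logistics SA.
Chain via Copperline Foods Inc. → Meridian Services GmbH → Ridgefield Energy Co. (R1): 22% × 44% × 87% × 35% = 2.94756% of Bluewater Logistics SA.
Aggregating (R2): 0.948948% + 2.94756% = 3.896508%.

3.896508%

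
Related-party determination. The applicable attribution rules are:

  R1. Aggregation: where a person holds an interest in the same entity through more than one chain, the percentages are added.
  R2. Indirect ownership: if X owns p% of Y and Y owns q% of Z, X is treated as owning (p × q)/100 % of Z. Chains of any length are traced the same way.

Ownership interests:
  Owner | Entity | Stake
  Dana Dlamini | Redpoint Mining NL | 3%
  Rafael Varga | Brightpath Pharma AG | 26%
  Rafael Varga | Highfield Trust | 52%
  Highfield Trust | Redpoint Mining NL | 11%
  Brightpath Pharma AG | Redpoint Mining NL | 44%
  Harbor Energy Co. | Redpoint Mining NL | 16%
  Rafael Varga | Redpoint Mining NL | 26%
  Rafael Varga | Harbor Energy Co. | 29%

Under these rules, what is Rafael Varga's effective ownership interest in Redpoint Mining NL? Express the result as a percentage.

47.8%

Chain via Harbor Energy Co. (R2): 29% × 16% = 4.64% of Redpoint Mining NL.
Chain via Highfield Trust (R2): 52% × 11% = 5.72% of Redpoint Mining NL.
Chain via Brightpath Pharma AG (R2): 26% × 44% = 11.44% of Redpoint Mining NL.
Direct interest in Redpoint Mining NL: 26%.
Aggregating (R1): 4.64% + 5.72% + 11.44% + 26% = 47.8%.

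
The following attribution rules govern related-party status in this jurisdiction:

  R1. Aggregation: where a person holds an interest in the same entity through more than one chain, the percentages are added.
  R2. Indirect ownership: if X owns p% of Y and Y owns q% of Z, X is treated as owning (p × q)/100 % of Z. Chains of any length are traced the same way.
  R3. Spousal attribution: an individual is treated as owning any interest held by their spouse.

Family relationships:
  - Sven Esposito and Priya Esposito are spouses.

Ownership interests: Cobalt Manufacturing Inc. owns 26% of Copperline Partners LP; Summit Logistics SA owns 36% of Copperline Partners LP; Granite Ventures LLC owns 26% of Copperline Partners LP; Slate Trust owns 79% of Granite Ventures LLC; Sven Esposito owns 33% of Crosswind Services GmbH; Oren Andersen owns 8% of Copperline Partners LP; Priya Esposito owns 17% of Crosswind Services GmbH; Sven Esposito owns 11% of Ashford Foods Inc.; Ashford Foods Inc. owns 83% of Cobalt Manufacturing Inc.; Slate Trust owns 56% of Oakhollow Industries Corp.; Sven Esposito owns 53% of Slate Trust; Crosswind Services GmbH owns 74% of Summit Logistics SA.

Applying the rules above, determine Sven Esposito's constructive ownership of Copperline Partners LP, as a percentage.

By spousal attribution (R3), Sven Esposito is treated as also owning Priya Esposito's interest in Crosswind Services GmbH, giving 33% + 17% = 50%.
Chain via Ashford Foods Inc. → Cobalt Manufacturing Inc. (R2): 11% × 83% × 26% = 2.3738% of Copperline Partners LP.
Chain via Slate Trust → Granite Ventures LLC (R2): 53% × 79% × 26% = 10.8862% of Copperline Partners LP.
Chain via Crosswind Services GmbH → Summit Logistics SA (R2): 50% × 74% × 36% = 13.32% of Copperline Partners LP.
Aggregating (R1): 2.3738% + 10.8862% + 13.32% = 26.58%.

26.58%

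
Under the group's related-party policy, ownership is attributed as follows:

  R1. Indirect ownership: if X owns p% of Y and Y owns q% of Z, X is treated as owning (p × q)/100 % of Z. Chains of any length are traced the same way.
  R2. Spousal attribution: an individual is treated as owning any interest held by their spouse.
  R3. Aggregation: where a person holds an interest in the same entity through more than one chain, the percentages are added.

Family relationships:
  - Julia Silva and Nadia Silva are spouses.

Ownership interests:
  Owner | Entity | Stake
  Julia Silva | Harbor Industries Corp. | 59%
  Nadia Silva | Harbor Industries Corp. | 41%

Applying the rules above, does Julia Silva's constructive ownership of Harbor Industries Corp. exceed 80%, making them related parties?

Yes

By spousal attribution (R2), Julia Silva is treated as also owning Nadia Silva's interest in Harbor Industries Corp, giving 59% + 41% = 100%.
Direct interest in Harbor Industries Corp: 100%.
100% exceeds the 80% threshold, so Julia is a related party to Harbor Industries Corp.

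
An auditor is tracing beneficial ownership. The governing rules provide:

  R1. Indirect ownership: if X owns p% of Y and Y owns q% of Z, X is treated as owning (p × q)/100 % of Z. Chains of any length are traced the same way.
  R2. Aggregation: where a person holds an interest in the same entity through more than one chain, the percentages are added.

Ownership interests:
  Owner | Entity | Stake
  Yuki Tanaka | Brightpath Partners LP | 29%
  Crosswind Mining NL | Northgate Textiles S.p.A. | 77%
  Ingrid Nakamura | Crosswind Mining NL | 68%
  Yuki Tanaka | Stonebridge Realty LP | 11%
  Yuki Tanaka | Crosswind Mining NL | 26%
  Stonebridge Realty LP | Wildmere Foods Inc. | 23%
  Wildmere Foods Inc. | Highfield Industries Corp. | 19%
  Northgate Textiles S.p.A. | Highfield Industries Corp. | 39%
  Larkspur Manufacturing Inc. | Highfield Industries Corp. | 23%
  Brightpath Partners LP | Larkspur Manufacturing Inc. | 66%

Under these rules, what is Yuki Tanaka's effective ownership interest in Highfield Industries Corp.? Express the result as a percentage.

Chain via Crosswind Mining NL → Northgate Textiles S.p.A. (R1): 26% × 77% × 39% = 7.8078% of Highfield Industries Corp.
Chain via Stonebridge Realty LP → Wildmere Foods Inc. (R1): 11% × 23% × 19% = 0.4807% of Highfield Industries Corp.
Chain via Brightpath Partners LP → Larkspur Manufacturing Inc. (R1): 29% × 66% × 23% = 4.4022% of Highfield Industries Corp.
Aggregating (R2): 7.8078% + 0.4807% + 4.4022% = 12.6907%.

12.6907%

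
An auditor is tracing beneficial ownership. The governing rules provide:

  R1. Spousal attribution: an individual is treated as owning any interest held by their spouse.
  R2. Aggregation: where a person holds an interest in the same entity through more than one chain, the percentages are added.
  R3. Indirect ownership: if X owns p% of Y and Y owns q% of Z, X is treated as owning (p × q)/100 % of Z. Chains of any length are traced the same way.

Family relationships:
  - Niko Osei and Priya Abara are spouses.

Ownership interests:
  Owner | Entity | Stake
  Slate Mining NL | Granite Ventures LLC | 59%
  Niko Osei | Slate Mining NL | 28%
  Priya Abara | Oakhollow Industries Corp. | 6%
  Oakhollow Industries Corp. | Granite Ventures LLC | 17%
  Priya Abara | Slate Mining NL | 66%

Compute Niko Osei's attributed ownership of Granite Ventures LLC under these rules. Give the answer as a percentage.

By spousal attribution (R1), Niko Osei is treated as also owning Priya Abara's interest in Slate Mining NL, giving 28% + 66% = 94%.
By spousal attribution (R1), Niko Osei is treated as owning Priya Abara's 6% interest in Oakhollow Industries Corp.
Chain via Slate Mining NL (R3): 94% × 59% = 55.46% of Granite Ventures LLC.
Chain via Oakhollow Industries Corp. (R3): 6% × 17% = 1.02% of Granite Ventures LLC.
Aggregating (R2): 55.46% + 1.02% = 56.48%.

56.48%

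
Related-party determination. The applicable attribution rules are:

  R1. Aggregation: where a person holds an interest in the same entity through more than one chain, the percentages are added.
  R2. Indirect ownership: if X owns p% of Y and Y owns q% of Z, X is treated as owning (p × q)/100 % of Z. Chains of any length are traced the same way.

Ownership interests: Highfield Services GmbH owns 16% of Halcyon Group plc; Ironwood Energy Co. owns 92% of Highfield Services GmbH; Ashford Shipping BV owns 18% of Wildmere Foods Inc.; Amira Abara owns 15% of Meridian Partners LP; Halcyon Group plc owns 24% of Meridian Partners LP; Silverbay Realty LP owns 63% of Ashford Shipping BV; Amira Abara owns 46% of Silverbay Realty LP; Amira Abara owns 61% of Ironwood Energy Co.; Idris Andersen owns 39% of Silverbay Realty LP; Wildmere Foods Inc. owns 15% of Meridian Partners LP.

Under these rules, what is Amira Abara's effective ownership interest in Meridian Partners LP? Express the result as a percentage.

Chain via Silverbay Realty LP → Ashford Shipping BV → Wildmere Foods Inc. (R2): 46% × 63% × 18% × 15% = 0.78246% of Meridian Partners LP.
Chain via Ironwood Energy Co. → Highfield Services GmbH → Halcyon Group plc (R2): 61% × 92% × 16% × 24% = 2.155008% of Meridian Partners LP.
Direct interest in Meridian Partners LP: 15%.
Aggregating (R1): 0.78246% + 2.155008% + 15% = 17.937468%.

17.937468%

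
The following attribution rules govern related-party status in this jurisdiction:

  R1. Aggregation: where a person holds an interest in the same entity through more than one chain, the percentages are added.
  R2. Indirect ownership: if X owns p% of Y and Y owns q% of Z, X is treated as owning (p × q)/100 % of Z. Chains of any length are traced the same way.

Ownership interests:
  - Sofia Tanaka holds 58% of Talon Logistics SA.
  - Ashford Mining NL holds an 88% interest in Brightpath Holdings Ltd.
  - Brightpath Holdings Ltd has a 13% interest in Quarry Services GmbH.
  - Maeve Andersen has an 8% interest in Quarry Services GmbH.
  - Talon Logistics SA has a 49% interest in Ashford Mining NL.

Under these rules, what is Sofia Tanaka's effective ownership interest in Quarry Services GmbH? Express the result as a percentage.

3.251248%

Chain via Talon Logistics SA → Ashford Mining NL → Brightpath Holdings Ltd (R2): 58% × 49% × 88% × 13% = 3.251248% of Quarry Services GmbH.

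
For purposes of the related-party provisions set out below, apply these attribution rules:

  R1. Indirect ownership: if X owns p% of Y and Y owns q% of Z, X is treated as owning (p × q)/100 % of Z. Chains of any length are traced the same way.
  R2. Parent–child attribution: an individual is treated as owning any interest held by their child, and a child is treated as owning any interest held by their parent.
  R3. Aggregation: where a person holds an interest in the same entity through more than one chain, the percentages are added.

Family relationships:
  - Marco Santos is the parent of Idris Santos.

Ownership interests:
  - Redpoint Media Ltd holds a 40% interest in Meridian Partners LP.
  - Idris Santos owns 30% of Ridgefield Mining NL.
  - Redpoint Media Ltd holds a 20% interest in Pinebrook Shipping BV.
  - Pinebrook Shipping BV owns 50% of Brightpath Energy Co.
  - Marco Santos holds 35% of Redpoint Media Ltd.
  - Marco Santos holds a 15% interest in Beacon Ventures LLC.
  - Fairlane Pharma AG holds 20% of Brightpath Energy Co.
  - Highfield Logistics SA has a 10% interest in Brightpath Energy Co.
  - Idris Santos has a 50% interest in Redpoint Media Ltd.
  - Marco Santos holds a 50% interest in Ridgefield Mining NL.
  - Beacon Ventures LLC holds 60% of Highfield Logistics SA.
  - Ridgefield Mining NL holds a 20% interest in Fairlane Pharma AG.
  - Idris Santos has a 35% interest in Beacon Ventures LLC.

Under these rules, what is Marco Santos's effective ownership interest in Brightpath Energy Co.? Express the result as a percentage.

14.7%

By parent–child attribution (R2), Marco Santos is treated as also owning Idris Santos's interest in Redpoint Media Ltd, giving 35% + 50% = 85%.
By parent–child attribution (R2), Marco Santos is treated as also owning Idris Santos's interest in Beacon Ventures LLC, giving 15% + 35% = 50%.
By parent–child attribution (R2), Marco Santos is treated as also owning Idris Santos's interest in Ridgefield Mining NL, giving 50% + 30% = 80%.
Chain via Redpoint Media Ltd → Pinebrook Shipping BV (R1): 85% × 20% × 50% = 8.5% of Brightpath Energy Co.
Chain via Beacon Ventures LLC → Highfield Logistics SA (R1): 50% × 60% × 10% = 3% of Brightpath Energy Co.
Chain via Ridgefield Mining NL → Fairlane Pharma AG (R1): 80% × 20% × 20% = 3.2% of Brightpath Energy Co.
Aggregating (R3): 8.5% + 3% + 3.2% = 14.7%.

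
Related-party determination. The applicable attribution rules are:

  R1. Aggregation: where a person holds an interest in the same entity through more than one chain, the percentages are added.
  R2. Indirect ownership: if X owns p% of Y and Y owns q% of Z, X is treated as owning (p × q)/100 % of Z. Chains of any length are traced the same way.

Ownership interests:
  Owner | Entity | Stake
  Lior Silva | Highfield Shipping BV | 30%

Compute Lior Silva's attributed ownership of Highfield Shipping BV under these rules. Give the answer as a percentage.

Direct interest in Highfield Shipping BV: 30%.

30%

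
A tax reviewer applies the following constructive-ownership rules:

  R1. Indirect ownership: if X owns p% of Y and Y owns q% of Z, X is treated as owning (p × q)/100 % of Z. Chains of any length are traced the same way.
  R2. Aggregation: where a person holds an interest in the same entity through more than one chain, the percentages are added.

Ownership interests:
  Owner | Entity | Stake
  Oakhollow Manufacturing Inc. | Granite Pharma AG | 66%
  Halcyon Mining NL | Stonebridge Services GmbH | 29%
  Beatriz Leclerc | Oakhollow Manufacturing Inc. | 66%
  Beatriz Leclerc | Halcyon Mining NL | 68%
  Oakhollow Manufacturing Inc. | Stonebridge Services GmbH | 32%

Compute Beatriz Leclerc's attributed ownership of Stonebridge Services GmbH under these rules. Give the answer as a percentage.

40.84%

Chain via Halcyon Mining NL (R1): 68% × 29% = 19.72% of Stonebridge Services GmbH.
Chain via Oakhollow Manufacturing Inc. (R1): 66% × 32% = 21.12% of Stonebridge Services GmbH.
Aggregating (R2): 19.72% + 21.12% = 40.84%.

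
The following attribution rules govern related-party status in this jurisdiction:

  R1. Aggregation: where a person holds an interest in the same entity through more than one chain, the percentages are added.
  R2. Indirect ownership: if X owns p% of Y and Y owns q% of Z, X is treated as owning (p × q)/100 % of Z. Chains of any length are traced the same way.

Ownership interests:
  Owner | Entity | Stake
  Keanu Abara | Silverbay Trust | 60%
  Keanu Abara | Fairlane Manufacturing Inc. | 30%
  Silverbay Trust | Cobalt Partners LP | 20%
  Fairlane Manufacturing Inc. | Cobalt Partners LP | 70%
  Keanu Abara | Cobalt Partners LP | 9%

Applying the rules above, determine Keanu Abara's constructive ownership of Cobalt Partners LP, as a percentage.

Chain via Fairlane Manufacturing Inc. (R2): 30% × 70% = 21% of Cobalt Partners LP.
Chain via Silverbay Trust (R2): 60% × 20% = 12% of Cobalt Partners LP.
Direct interest in Cobalt Partners LP: 9%.
Aggregating (R1): 21% + 12% + 9% = 42%.

42%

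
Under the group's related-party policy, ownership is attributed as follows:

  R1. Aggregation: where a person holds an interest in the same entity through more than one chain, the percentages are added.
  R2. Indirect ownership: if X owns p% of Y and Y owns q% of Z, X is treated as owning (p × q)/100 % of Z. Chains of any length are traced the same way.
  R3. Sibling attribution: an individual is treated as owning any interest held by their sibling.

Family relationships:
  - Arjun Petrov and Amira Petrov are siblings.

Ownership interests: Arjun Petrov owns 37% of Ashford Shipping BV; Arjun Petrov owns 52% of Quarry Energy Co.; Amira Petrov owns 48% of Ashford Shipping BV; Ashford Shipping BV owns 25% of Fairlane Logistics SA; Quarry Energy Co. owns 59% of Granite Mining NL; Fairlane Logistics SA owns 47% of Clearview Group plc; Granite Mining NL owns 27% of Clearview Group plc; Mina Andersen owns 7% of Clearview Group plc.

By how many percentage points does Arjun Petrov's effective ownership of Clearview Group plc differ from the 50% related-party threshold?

31.7289

By sibling attribution (R3), Arjun Petrov is treated as also owning Amira Petrov's interest in Ashford Shipping BV, giving 37% + 48% = 85%.
Chain via Ashford Shipping BV → Fairlane Logistics SA (R2): 85% × 25% × 47% = 9.9875% of Clearview Group plc.
Chain via Quarry Energy Co. → Granite Mining NL (R2): 52% × 59% × 27% = 8.2836% of Clearview Group plc.
Aggregating (R1): 9.9875% + 8.2836% = 18.2711%.
18.2711% falls short of the 50% threshold by 31.7289 percentage points.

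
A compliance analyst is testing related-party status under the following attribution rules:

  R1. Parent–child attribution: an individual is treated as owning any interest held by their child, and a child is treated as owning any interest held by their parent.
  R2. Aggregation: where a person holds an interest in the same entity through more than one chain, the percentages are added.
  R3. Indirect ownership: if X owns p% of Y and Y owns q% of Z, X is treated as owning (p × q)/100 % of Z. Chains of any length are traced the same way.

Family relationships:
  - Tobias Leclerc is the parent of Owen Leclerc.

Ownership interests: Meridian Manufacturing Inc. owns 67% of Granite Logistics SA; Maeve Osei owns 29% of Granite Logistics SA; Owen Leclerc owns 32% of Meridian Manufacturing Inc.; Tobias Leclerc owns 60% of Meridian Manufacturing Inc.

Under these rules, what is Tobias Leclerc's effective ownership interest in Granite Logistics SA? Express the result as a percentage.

61.64%

By parent–child attribution (R1), Tobias Leclerc is treated as also owning Owen Leclerc's interest in Meridian Manufacturing Inc, giving 60% + 32% = 92%.
Chain via Meridian Manufacturing Inc. (R3): 92% × 67% = 61.64% of Granite Logistics SA.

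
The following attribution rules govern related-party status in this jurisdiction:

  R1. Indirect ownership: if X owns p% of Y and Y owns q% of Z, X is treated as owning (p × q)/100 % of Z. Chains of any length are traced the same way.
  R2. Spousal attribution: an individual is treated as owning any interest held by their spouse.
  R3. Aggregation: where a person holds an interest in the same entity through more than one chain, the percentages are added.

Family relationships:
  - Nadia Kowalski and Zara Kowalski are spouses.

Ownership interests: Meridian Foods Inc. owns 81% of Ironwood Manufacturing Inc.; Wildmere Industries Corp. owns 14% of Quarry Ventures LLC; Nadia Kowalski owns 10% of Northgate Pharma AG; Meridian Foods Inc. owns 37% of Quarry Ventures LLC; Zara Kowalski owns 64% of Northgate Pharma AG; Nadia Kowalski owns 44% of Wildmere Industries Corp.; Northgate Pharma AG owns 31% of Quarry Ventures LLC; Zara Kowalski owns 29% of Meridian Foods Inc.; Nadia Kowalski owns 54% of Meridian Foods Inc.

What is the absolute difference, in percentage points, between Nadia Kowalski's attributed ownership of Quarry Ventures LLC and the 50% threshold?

9.81

By spousal attribution (R2), Nadia Kowalski is treated as also owning Zara Kowalski's interest in Meridian Foods Inc, giving 54% + 29% = 83%.
By spousal attribution (R2), Nadia Kowalski is treated as also owning Zara Kowalski's interest in Northgate Pharma AG, giving 10% + 64% = 74%.
Chain via Wildmere Industries Corp. (R1): 44% × 14% = 6.16% of Quarry Ventures LLC.
Chain via Meridian Foods Inc. (R1): 83% × 37% = 30.71% of Quarry Ventures LLC.
Chain via Northgate Pharma AG (R1): 74% × 31% = 22.94% of Quarry Ventures LLC.
Aggregating (R3): 6.16% + 30.71% + 22.94% = 59.81%.
59.81% exceeds the 50% threshold by 9.81 percentage points.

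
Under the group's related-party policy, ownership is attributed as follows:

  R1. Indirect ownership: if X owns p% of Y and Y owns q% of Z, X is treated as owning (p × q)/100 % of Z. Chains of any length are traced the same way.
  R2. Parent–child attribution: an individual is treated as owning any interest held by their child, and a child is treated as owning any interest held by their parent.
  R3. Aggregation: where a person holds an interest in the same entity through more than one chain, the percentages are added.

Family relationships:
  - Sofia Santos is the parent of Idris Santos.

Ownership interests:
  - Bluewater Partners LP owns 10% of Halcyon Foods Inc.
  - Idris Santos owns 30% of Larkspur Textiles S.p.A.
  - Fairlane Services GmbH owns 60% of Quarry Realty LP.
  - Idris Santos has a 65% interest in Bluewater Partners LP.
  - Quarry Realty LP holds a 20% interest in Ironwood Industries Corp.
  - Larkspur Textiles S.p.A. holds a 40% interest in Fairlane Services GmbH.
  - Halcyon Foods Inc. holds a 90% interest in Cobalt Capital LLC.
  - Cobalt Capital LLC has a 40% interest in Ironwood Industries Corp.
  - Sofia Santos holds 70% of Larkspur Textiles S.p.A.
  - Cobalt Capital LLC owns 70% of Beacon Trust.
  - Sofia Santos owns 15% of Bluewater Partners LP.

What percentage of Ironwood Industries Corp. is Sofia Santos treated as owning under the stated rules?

By parent–child attribution (R2), Sofia Santos is treated as also owning Idris Santos's interest in Larkspur Textiles S.p.A, giving 70% + 30% = 100%.
By parent–child attribution (R2), Sofia Santos is treated as also owning Idris Santos's interest in Bluewater Partners LP, giving 15% + 65% = 80%.
Chain via Larkspur Textiles S.p.A. → Fairlane Services GmbH → Quarry Realty LP (R1): 100% × 40% × 60% × 20% = 4.8% of Ironwood Industries Corp.
Chain via Bluewater Partners LP → Halcyon Foods Inc. → Cobalt Capital LLC (R1): 80% × 10% × 90% × 40% = 2.88% of Ironwood Industries Corp.
Aggregating (R3): 4.8% + 2.88% = 7.68%.

7.68%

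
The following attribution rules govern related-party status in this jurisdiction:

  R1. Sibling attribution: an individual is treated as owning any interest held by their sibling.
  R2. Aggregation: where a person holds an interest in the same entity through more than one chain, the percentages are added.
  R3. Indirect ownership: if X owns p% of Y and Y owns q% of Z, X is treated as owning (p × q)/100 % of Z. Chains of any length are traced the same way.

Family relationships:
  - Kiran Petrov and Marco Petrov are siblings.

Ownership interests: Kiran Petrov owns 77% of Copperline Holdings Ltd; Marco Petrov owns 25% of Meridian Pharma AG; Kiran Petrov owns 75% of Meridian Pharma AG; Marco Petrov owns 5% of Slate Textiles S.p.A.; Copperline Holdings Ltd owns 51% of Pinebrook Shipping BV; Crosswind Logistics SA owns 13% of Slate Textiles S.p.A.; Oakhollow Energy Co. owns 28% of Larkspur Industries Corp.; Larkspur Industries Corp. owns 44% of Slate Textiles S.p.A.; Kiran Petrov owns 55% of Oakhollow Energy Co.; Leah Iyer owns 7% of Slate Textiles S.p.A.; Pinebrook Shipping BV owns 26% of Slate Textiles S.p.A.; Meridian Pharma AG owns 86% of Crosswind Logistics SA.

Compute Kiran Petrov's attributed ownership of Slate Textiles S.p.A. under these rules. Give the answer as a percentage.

33.1662%

By sibling attribution (R1), Kiran Petrov is treated as also owning Marco Petrov's interest in Meridian Pharma AG, giving 75% + 25% = 100%.
By sibling attribution (R1), Kiran Petrov is treated as owning Marco Petrov's 5% interest in Slate Textiles S.p.A.
Chain via Copperline Holdings Ltd → Pinebrook Shipping BV (R3): 77% × 51% × 26% = 10.2102% of Slate Textiles S.p.A.
Chain via Meridian Pharma AG → Crosswind Logistics SA (R3): 100% × 86% × 13% = 11.18% of Slate Textiles S.p.A.
Chain via Oakhollow Energy Co. → Larkspur Industries Corp. (R3): 55% × 28% × 44% = 6.776% of Slate Textiles S.p.A.
Direct interest in Slate Textiles S.p.A: 5%.
Aggregating (R2): 10.2102% + 11.18% + 6.776% + 5% = 33.1662%.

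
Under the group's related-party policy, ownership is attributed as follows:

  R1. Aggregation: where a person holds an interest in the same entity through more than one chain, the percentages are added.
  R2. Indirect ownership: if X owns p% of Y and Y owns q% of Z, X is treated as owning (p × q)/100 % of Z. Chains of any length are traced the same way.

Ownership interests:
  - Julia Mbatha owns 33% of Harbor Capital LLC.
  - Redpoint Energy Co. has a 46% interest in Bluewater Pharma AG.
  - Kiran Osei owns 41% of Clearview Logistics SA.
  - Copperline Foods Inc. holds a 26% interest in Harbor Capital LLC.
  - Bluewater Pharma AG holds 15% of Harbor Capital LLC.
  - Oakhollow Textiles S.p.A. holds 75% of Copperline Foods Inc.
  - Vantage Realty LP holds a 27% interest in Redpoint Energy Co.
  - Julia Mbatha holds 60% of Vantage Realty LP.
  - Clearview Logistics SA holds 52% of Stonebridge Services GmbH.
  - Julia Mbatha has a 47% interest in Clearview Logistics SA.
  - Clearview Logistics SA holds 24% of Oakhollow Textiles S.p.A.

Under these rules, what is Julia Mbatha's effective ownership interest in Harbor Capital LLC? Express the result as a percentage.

Chain via Vantage Realty LP → Redpoint Energy Co. → Bluewater Pharma AG (R2): 60% × 27% × 46% × 15% = 1.1178% of Harbor Capital LLC.
Chain via Clearview Logistics SA → Oakhollow Textiles S.p.A. → Copperline Foods Inc. (R2): 47% × 24% × 75% × 26% = 2.1996% of Harbor Capital LLC.
Direct interest in Harbor Capital LLC: 33%.
Aggregating (R1): 1.1178% + 2.1996% + 33% = 36.3174%.

36.3174%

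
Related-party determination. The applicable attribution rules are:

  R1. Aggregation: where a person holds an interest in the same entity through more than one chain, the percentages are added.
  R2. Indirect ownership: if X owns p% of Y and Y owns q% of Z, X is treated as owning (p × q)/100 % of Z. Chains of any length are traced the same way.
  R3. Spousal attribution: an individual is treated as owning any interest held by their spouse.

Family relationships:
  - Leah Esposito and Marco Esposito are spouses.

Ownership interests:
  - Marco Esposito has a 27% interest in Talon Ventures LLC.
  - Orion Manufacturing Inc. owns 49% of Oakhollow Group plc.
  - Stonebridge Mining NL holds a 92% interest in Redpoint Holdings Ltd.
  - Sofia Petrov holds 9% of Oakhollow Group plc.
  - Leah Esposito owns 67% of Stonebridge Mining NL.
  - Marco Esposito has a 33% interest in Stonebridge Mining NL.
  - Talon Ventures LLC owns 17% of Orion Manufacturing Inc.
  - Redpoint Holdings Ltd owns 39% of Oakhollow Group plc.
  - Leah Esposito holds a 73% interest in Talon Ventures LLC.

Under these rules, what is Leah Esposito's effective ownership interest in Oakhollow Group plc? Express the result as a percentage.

By spousal attribution (R3), Leah Esposito is treated as also owning Marco Esposito's interest in Stonebridge Mining NL, giving 67% + 33% = 100%.
By spousal attribution (R3), Leah Esposito is treated as also owning Marco Esposito's interest in Talon Ventures LLC, giving 73% + 27% = 100%.
Chain via Stonebridge Mining NL → Redpoint Holdings Ltd (R2): 100% × 92% × 39% = 35.88% of Oakhollow Group plc.
Chain via Talon Ventures LLC → Orion Manufacturing Inc. (R2): 100% × 17% × 49% = 8.33% of Oakhollow Group plc.
Aggregating (R1): 35.88% + 8.33% = 44.21%.

44.21%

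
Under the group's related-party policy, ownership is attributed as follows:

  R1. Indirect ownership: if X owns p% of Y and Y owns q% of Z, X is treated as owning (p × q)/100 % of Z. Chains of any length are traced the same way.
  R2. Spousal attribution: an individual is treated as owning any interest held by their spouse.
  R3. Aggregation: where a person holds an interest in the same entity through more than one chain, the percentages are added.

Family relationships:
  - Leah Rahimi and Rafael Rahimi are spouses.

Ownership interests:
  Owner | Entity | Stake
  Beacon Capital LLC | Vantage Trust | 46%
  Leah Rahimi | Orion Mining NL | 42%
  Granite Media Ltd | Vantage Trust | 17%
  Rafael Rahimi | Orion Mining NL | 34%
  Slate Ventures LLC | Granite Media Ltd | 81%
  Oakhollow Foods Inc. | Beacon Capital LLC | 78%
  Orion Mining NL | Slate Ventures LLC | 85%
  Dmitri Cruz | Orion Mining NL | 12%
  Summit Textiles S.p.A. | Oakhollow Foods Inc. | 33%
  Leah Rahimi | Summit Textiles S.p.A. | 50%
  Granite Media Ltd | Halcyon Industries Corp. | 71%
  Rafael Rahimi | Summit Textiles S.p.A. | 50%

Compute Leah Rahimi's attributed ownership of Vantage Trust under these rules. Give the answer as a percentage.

By spousal attribution (R2), Leah Rahimi is treated as also owning Rafael Rahimi's interest in Summit Textiles S.p.A, giving 50% + 50% = 100%.
By spousal attribution (R2), Leah Rahimi is treated as also owning Rafael Rahimi's interest in Orion Mining NL, giving 42% + 34% = 76%.
Chain via Summit Textiles S.p.A. → Oakhollow Foods Inc. → Beacon Capital LLC (R1): 100% × 33% × 78% × 46% = 11.8404% of Vantage Trust.
Chain via Orion Mining NL → Slate Ventures LLC → Granite Media Ltd (R1): 76% × 85% × 81% × 17% = 8.89542% of Vantage Trust.
Aggregating (R3): 11.8404% + 8.89542% = 20.73582%.

20.73582%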